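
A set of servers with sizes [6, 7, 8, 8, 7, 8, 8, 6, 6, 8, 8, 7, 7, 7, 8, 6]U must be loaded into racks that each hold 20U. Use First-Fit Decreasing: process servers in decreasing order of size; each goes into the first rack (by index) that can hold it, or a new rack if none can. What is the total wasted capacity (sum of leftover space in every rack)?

Sorted descending: 8, 8, 8, 8, 8, 8, 8, 7, 7, 7, 7, 7, 6, 6, 6, 6.
8U → rack 1 (remaining 12U)
8U → rack 1 (remaining 4U)
8U → rack 2 (remaining 12U)
8U → rack 2 (remaining 4U)
8U → rack 3 (remaining 12U)
8U → rack 3 (remaining 4U)
8U → rack 4 (remaining 12U)
7U → rack 4 (remaining 5U)
7U → rack 5 (remaining 13U)
7U → rack 5 (remaining 6U)
7U → rack 6 (remaining 13U)
7U → rack 6 (remaining 6U)
6U → rack 5 (remaining 0U)
6U → rack 6 (remaining 0U)
6U → rack 7 (remaining 14U)
6U → rack 7 (remaining 8U)
7 racks × 20U = 140U; used 115U; unused 25U.

25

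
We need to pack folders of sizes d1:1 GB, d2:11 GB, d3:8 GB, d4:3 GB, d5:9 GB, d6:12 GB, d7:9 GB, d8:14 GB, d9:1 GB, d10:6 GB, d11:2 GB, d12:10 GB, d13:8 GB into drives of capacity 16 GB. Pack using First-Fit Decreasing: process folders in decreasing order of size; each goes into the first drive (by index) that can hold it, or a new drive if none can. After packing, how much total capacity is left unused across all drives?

Sorted descending: 14, 12, 11, 10, 9, 9, 8, 8, 6, 3, 2, 1, 1.
drive 1: place 14 GB, 2 GB left
drive 2: place 12 GB, 4 GB left
drive 3: place 11 GB, 5 GB left
drive 4: place 10 GB, 6 GB left
drive 5: place 9 GB, 7 GB left
drive 6: place 9 GB, 7 GB left
drive 7: place 8 GB, 8 GB left
drive 7: place 8 GB, 0 GB left
drive 4: place 6 GB, 0 GB left
drive 2: place 3 GB, 1 GB left
drive 1: place 2 GB, 0 GB left
drive 2: place 1 GB, 0 GB left
drive 3: place 1 GB, 4 GB left
7 drives × 16 GB = 112 GB; used 94 GB; unused 18 GB.

18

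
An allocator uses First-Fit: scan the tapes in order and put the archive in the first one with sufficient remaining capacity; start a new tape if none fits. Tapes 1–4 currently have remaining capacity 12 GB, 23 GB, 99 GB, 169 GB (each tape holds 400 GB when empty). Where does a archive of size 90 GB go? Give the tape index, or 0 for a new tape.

Tapes with room: tape 3 (99 GB), tape 4 (169 GB).
The first with room is tape 3.

3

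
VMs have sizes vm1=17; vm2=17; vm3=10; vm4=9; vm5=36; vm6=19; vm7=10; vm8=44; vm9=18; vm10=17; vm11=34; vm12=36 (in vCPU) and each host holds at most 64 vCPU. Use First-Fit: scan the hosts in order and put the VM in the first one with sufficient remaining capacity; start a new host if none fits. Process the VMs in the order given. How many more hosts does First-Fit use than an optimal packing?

0

First-Fit: [17,17,10,9,10] [36,19] [44,18] [17,34] [36] → 5 hosts.
Total size 267 vCPU; any packing needs at least ⌈267/64⌉ = 5 hosts.
So 5 is already optimal.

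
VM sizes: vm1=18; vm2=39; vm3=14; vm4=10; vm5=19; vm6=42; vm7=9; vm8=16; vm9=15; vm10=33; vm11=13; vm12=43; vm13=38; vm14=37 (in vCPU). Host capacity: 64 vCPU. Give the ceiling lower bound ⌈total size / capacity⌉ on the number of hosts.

6 hosts

Total size = 18 + 39 + 14 + 10 + 19 + 42 + 9 + 16 + 15 + 33 + 13 + 43 + 38 + 37 = 346 vCPU.
⌈346 / 64⌉ = 6.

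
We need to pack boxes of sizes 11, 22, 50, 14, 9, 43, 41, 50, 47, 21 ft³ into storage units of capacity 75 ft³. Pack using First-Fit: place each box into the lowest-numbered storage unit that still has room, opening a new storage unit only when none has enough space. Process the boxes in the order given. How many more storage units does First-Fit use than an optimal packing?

First-Fit: [11,22,14,9] [50,21] [43] [41] [50] [47] → 6 storage units.
Total size 308 ft³; any packing needs at least ⌈308/75⌉ = 5 storage units.
An optimal packing achieves that bound: [50,22] [50,21] [47,14,11] [43,9] [41] → 5 storage units.
Excess: 6 − 5 = 1.

1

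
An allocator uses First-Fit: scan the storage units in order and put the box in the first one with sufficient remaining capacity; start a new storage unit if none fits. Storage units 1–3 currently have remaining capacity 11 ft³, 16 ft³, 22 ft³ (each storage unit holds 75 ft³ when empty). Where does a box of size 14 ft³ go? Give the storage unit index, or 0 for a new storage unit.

2

Storage units with room: storage unit 2 (16 ft³), storage unit 3 (22 ft³).
The first with room is storage unit 2.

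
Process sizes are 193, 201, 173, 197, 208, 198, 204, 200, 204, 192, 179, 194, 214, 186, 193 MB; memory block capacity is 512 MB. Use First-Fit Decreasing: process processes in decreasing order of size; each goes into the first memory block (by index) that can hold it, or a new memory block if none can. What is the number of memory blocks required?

8

Sorted descending: 214, 208, 204, 204, 201, 200, 198, 197, 194, 193, 193, 192, 186, 179, 173.
memory block 1: place 214 MB, 298 MB left
memory block 1: place 208 MB, 90 MB left
memory block 2: place 204 MB, 308 MB left
memory block 2: place 204 MB, 104 MB left
memory block 3: place 201 MB, 311 MB left
memory block 3: place 200 MB, 111 MB left
memory block 4: place 198 MB, 314 MB left
memory block 4: place 197 MB, 117 MB left
memory block 5: place 194 MB, 318 MB left
memory block 5: place 193 MB, 125 MB left
memory block 6: place 193 MB, 319 MB left
memory block 6: place 192 MB, 127 MB left
memory block 7: place 186 MB, 326 MB left
memory block 7: place 179 MB, 147 MB left
memory block 8: place 173 MB, 339 MB left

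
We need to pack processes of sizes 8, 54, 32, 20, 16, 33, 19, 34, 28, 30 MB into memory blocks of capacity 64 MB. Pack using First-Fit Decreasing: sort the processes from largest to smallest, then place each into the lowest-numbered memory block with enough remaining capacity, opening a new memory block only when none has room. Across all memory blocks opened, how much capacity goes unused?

Sorted descending: 54, 34, 33, 32, 30, 28, 20, 19, 16, 8.
Put 54 MB in memory block 1; 10 MB remain.
Put 34 MB in memory block 2; 30 MB remain.
Put 33 MB in memory block 3; 31 MB remain.
Put 32 MB in memory block 4; 32 MB remain.
Put 30 MB in memory block 2; 0 MB remain.
Put 28 MB in memory block 3; 3 MB remain.
Put 20 MB in memory block 4; 12 MB remain.
Put 19 MB in memory block 5; 45 MB remain.
Put 16 MB in memory block 5; 29 MB remain.
Put 8 MB in memory block 1; 2 MB remain.
5 memory blocks × 64 MB = 320 MB; used 274 MB; unused 46 MB.

46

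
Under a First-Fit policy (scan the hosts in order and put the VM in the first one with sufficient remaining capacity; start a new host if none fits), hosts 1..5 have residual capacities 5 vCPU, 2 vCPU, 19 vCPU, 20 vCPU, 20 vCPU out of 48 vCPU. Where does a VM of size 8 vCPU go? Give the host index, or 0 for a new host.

Hosts with room: host 3 (19 vCPU), host 4 (20 vCPU), host 5 (20 vCPU).
The first with room is host 3.

3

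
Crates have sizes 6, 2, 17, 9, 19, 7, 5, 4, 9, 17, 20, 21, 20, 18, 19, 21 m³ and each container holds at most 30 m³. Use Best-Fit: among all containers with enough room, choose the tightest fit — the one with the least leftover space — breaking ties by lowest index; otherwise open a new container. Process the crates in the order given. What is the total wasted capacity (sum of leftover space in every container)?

6 m³ → container 1 (remaining 24 m³)
2 m³ → container 1 (remaining 22 m³)
17 m³ → container 1 (remaining 5 m³)
9 m³ → container 2 (remaining 21 m³)
19 m³ → container 2 (remaining 2 m³)
7 m³ → container 3 (remaining 23 m³)
5 m³ → container 1 (remaining 0 m³)
4 m³ → container 3 (remaining 19 m³)
9 m³ → container 3 (remaining 10 m³)
17 m³ → container 4 (remaining 13 m³)
20 m³ → container 5 (remaining 10 m³)
21 m³ → container 6 (remaining 9 m³)
20 m³ → container 7 (remaining 10 m³)
18 m³ → container 8 (remaining 12 m³)
19 m³ → container 9 (remaining 11 m³)
21 m³ → container 10 (remaining 9 m³)
10 containers × 30 m³ = 300 m³; used 214 m³; unused 86 m³.

86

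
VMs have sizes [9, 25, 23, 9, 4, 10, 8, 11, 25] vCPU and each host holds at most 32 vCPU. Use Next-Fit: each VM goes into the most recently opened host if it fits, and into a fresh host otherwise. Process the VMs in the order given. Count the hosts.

host 1: place 9 vCPU, 23 vCPU left
host 2: place 25 vCPU, 7 vCPU left
host 3: place 23 vCPU, 9 vCPU left
host 3: place 9 vCPU, 0 vCPU left
host 4: place 4 vCPU, 28 vCPU left
host 4: place 10 vCPU, 18 vCPU left
host 4: place 8 vCPU, 10 vCPU left
host 5: place 11 vCPU, 21 vCPU left
host 6: place 25 vCPU, 7 vCPU left
Final hosts: [9] [25] [23,9] [4,10,8] [11] [25].

6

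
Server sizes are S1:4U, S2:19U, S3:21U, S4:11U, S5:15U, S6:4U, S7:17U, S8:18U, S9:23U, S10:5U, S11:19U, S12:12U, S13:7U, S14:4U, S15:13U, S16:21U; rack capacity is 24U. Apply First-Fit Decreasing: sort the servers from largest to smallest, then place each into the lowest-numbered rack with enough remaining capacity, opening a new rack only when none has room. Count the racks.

10

Sorted descending: 23, 21, 21, 19, 19, 18, 17, 15, 13, 12, 11, 7, 5, 4, 4, 4.
rack 1: place 23U, 1U left
rack 2: place 21U, 3U left
rack 3: place 21U, 3U left
rack 4: place 19U, 5U left
rack 5: place 19U, 5U left
rack 6: place 18U, 6U left
rack 7: place 17U, 7U left
rack 8: place 15U, 9U left
rack 9: place 13U, 11U left
rack 10: place 12U, 12U left
rack 9: place 11U, 0U left
rack 7: place 7U, 0U left
rack 4: place 5U, 0U left
rack 5: place 4U, 1U left
rack 6: place 4U, 2U left
rack 8: place 4U, 5U left
Final racks: [23] [21] [21] [19,5] [19,4] [18,4] [17,7] [15,4] [13,11] [12].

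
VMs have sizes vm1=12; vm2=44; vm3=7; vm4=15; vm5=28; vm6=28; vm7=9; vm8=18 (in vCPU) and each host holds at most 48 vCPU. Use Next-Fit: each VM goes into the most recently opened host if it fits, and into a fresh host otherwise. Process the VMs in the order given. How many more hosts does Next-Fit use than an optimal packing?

Next-Fit: [12] [44] [7,15] [28] [28,9] [18] → 6 hosts.
Total size 161 vCPU; any packing needs at least ⌈161/48⌉ = 4 hosts.
An optimal packing achieves that bound: [44] [28,18] [28,15] [12,9,7] → 4 hosts.
Excess: 6 − 4 = 2.

2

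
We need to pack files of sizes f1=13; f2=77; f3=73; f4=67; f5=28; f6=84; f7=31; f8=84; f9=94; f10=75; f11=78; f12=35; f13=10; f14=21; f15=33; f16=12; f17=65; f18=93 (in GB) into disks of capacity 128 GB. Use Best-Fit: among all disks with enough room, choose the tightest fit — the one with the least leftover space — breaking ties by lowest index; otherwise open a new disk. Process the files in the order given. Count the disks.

Put f1 (13 GB) in disk 1; 115 GB remain.
Put f2 (77 GB) in disk 1; 38 GB remain.
Put f3 (73 GB) in disk 2; 55 GB remain.
Put f4 (67 GB) in disk 3; 61 GB remain.
Put f5 (28 GB) in disk 1; 10 GB remain.
Put f6 (84 GB) in disk 4; 44 GB remain.
Put f7 (31 GB) in disk 4; 13 GB remain.
Put f8 (84 GB) in disk 5; 44 GB remain.
Put f9 (94 GB) in disk 6; 34 GB remain.
Put f10 (75 GB) in disk 7; 53 GB remain.
Put f11 (78 GB) in disk 8; 50 GB remain.
Put f12 (35 GB) in disk 5; 9 GB remain.
Put f13 (10 GB) in disk 1; 0 GB remain.
Put f14 (21 GB) in disk 6; 13 GB remain.
Put f15 (33 GB) in disk 8; 17 GB remain.
Put f16 (12 GB) in disk 4; 1 GB remain.
Put f17 (65 GB) in disk 9; 63 GB remain.
Put f18 (93 GB) in disk 10; 35 GB remain.

10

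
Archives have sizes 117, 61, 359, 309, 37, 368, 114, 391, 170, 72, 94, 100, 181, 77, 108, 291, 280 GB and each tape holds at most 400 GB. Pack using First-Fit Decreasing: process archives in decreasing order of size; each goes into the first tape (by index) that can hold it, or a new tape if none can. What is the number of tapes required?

Sorted descending: 391, 368, 359, 309, 291, 280, 181, 170, 117, 114, 108, 100, 94, 77, 72, 61, 37.
391 GB → tape 1 (remaining 9 GB)
368 GB → tape 2 (remaining 32 GB)
359 GB → tape 3 (remaining 41 GB)
309 GB → tape 4 (remaining 91 GB)
291 GB → tape 5 (remaining 109 GB)
280 GB → tape 6 (remaining 120 GB)
181 GB → tape 7 (remaining 219 GB)
170 GB → tape 7 (remaining 49 GB)
117 GB → tape 6 (remaining 3 GB)
114 GB → tape 8 (remaining 286 GB)
108 GB → tape 5 (remaining 1 GB)
100 GB → tape 8 (remaining 186 GB)
94 GB → tape 8 (remaining 92 GB)
77 GB → tape 4 (remaining 14 GB)
72 GB → tape 8 (remaining 20 GB)
61 GB → tape 9 (remaining 339 GB)
37 GB → tape 3 (remaining 4 GB)

9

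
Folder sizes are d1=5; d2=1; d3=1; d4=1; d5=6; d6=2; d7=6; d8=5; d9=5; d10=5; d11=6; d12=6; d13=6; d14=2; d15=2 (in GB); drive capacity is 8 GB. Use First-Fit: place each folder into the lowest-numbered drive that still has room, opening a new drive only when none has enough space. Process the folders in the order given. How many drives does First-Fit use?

9

Put d1 (5 GB) in drive 1; 3 GB remain.
Put d2 (1 GB) in drive 1; 2 GB remain.
Put d3 (1 GB) in drive 1; 1 GB remain.
Put d4 (1 GB) in drive 1; 0 GB remain.
Put d5 (6 GB) in drive 2; 2 GB remain.
Put d6 (2 GB) in drive 2; 0 GB remain.
Put d7 (6 GB) in drive 3; 2 GB remain.
Put d8 (5 GB) in drive 4; 3 GB remain.
Put d9 (5 GB) in drive 5; 3 GB remain.
Put d10 (5 GB) in drive 6; 3 GB remain.
Put d11 (6 GB) in drive 7; 2 GB remain.
Put d12 (6 GB) in drive 8; 2 GB remain.
Put d13 (6 GB) in drive 9; 2 GB remain.
Put d14 (2 GB) in drive 3; 0 GB remain.
Put d15 (2 GB) in drive 4; 1 GB remain.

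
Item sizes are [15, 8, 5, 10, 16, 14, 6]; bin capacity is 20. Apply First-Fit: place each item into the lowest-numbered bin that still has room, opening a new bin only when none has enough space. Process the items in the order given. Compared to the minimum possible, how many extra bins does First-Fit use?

0

First-Fit: [15,5] [8,10] [16] [14,6] → 4 bins.
Total size 74; any packing needs at least ⌈74/20⌉ = 4 bins.
So 4 is already optimal.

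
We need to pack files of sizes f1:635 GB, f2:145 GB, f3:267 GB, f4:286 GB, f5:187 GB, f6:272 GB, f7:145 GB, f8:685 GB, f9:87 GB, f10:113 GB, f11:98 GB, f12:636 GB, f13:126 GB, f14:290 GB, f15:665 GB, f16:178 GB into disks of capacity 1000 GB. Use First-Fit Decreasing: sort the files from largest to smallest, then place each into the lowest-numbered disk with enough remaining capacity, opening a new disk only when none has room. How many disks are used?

5 disks

Sorted descending: 685, 665, 636, 635, 290, 286, 272, 267, 187, 178, 145, 145, 126, 113, 98, 87.
Put 685 GB in disk 1; 315 GB remain.
Put 665 GB in disk 2; 335 GB remain.
Put 636 GB in disk 3; 364 GB remain.
Put 635 GB in disk 4; 365 GB remain.
Put 290 GB in disk 1; 25 GB remain.
Put 286 GB in disk 2; 49 GB remain.
Put 272 GB in disk 3; 92 GB remain.
Put 267 GB in disk 4; 98 GB remain.
Put 187 GB in disk 5; 813 GB remain.
Put 178 GB in disk 5; 635 GB remain.
Put 145 GB in disk 5; 490 GB remain.
Put 145 GB in disk 5; 345 GB remain.
Put 126 GB in disk 5; 219 GB remain.
Put 113 GB in disk 5; 106 GB remain.
Put 98 GB in disk 4; 0 GB remain.
Put 87 GB in disk 3; 5 GB remain.
Final disks: [685,290] [665,286] [636,272,87] [635,267,98] [187,178,145,145,126,113].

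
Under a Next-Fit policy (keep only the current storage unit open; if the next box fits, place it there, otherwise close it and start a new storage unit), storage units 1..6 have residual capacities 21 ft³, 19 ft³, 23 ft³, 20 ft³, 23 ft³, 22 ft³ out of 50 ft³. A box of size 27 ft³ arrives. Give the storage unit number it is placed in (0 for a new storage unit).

Next-Fit only looks at storage unit 6, which has 22 ft³ free.
27 ft³ does not fit, so a new storage unit is opened.

0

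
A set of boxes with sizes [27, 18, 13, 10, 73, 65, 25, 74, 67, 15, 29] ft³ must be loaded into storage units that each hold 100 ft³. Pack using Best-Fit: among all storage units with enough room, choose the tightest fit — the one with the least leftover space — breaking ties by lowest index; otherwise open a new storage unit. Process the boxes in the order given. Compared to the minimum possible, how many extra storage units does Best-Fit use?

Best-Fit: [27,18,13,10,29] [73,25] [65] [74,15] [67] → 5 storage units.
Total size 416 ft³; any packing needs at least ⌈416/100⌉ = 5 storage units.
So 5 is already optimal.

0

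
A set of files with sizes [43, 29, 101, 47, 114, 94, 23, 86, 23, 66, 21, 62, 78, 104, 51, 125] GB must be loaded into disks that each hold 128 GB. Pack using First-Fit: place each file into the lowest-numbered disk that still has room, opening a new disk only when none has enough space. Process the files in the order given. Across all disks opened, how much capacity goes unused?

213

Put 43 GB in disk 1; 85 GB remain.
Put 29 GB in disk 1; 56 GB remain.
Put 101 GB in disk 2; 27 GB remain.
Put 47 GB in disk 1; 9 GB remain.
Put 114 GB in disk 3; 14 GB remain.
Put 94 GB in disk 4; 34 GB remain.
Put 23 GB in disk 2; 4 GB remain.
Put 86 GB in disk 5; 42 GB remain.
Put 23 GB in disk 4; 11 GB remain.
Put 66 GB in disk 6; 62 GB remain.
Put 21 GB in disk 5; 21 GB remain.
Put 62 GB in disk 6; 0 GB remain.
Put 78 GB in disk 7; 50 GB remain.
Put 104 GB in disk 8; 24 GB remain.
Put 51 GB in disk 9; 77 GB remain.
Put 125 GB in disk 10; 3 GB remain.
10 disks × 128 GB = 1280 GB; used 1067 GB; unused 213 GB.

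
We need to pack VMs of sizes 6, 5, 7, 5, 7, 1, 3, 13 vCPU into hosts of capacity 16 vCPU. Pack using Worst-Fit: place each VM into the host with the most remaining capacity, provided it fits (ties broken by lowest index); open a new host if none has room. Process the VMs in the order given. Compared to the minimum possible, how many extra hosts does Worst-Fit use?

1

Worst-Fit: [6,5] [7,5] [7,1,3] [13] → 4 hosts.
Total size 47 vCPU; any packing needs at least ⌈47/16⌉ = 3 hosts.
An optimal packing achieves that bound: [13,3] [7,7,1] [6,5,5] → 3 hosts.
Excess: 4 − 3 = 1.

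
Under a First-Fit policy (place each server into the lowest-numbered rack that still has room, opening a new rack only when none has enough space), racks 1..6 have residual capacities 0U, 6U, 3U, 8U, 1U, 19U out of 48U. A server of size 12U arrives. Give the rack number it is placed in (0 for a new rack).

6

Racks with room: rack 6 (19U).
The first with room is rack 6.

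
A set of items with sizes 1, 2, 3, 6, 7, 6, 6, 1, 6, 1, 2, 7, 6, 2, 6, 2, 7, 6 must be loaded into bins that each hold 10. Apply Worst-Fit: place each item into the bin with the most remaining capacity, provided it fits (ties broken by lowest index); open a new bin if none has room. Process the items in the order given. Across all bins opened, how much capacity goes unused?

bin 1: place 1, 9 left
bin 1: place 2, 7 left
bin 1: place 3, 4 left
bin 2: place 6, 4 left
bin 3: place 7, 3 left
bin 4: place 6, 4 left
bin 5: place 6, 4 left
bin 1: place 1, 3 left
bin 6: place 6, 4 left
bin 2: place 1, 3 left
bin 4: place 2, 2 left
bin 7: place 7, 3 left
bin 8: place 6, 4 left
bin 5: place 2, 2 left
bin 9: place 6, 4 left
bin 6: place 2, 2 left
bin 10: place 7, 3 left
bin 11: place 6, 4 left
11 bins × 10 = 110; used 77; unused 33.

33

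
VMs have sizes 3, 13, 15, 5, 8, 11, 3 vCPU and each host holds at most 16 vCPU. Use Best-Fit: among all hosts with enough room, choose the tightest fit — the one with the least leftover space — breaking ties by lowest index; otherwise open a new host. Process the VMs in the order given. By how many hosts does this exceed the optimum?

0

Best-Fit: [3,13] [15] [5,8,3] [11] → 4 hosts.
Total size 58 vCPU; any packing needs at least ⌈58/16⌉ = 4 hosts.
So 4 is already optimal.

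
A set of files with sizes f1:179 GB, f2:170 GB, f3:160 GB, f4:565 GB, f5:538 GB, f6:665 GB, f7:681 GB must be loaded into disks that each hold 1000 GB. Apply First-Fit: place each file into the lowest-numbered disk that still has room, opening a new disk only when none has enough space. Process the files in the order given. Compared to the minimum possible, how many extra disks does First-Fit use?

1

First-Fit: [179,170,160] [565] [538] [665] [681] → 5 disks.
4 files exceed 500 GB (half the capacity), and no two of those can share a disk, so at least 4 disks are needed.
An optimal packing achieves that bound: [681,179] [665,170,160] [565] [538] → 4 disks.
Excess: 5 − 4 = 1.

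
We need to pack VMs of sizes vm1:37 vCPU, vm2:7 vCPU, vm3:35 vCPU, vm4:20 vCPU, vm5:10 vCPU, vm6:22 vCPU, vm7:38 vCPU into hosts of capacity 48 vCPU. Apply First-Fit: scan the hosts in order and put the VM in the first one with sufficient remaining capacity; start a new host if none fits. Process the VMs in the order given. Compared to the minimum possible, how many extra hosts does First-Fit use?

First-Fit: [37,7] [35,10] [20,22] [38] → 4 hosts.
Total size 169 vCPU; any packing needs at least ⌈169/48⌉ = 4 hosts.
So 4 is already optimal.

0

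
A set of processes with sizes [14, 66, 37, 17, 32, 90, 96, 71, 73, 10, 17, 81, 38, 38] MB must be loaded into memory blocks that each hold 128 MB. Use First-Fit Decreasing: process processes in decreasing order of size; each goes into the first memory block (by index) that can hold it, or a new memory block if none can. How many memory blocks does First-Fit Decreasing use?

6

Sorted descending: 96, 90, 81, 73, 71, 66, 38, 38, 37, 32, 17, 17, 14, 10.
Put 96 MB in memory block 1; 32 MB remain.
Put 90 MB in memory block 2; 38 MB remain.
Put 81 MB in memory block 3; 47 MB remain.
Put 73 MB in memory block 4; 55 MB remain.
Put 71 MB in memory block 5; 57 MB remain.
Put 66 MB in memory block 6; 62 MB remain.
Put 38 MB in memory block 2; 0 MB remain.
Put 38 MB in memory block 3; 9 MB remain.
Put 37 MB in memory block 4; 18 MB remain.
Put 32 MB in memory block 1; 0 MB remain.
Put 17 MB in memory block 4; 1 MB remain.
Put 17 MB in memory block 5; 40 MB remain.
Put 14 MB in memory block 5; 26 MB remain.
Put 10 MB in memory block 5; 16 MB remain.
Final memory blocks: [96,32] [90,38] [81,38] [73,37,17] [71,17,14,10] [66].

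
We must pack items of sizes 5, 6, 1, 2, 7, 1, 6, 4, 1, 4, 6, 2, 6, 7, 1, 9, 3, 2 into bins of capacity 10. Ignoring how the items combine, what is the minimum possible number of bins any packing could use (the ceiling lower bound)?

8

Total size = 5 + 6 + 1 + 2 + 7 + 1 + 6 + 4 + 1 + 4 + 6 + 2 + 6 + 7 + 1 + 9 + 3 + 2 = 73.
⌈73 / 10⌉ = 8.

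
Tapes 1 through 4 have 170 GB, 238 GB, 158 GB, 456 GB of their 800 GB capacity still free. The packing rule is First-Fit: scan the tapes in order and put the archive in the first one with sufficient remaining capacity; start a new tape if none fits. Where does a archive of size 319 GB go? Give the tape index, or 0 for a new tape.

Tapes with room: tape 4 (456 GB).
The first with room is tape 4.

4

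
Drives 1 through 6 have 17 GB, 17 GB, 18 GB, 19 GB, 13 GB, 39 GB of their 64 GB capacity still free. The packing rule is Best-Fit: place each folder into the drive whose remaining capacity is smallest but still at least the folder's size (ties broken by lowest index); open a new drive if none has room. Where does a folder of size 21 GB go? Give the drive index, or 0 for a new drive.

Drives with room: drive 6 (39 GB).
Tightest fit is drive 6 with 39 GB free.

6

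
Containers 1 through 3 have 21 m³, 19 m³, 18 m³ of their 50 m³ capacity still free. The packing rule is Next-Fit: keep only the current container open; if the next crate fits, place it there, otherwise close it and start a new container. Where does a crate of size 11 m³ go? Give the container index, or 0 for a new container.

3

Next-Fit only looks at container 3, which has 18 m³ free.
11 m³ fits there.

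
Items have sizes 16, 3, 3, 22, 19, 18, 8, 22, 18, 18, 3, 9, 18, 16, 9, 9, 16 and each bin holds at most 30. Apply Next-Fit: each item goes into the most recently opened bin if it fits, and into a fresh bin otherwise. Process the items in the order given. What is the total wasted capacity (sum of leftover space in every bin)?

73

Put 16 in bin 1; 14 remain.
Put 3 in bin 1; 11 remain.
Put 3 in bin 1; 8 remain.
Put 22 in bin 2; 8 remain.
Put 19 in bin 3; 11 remain.
Put 18 in bin 4; 12 remain.
Put 8 in bin 4; 4 remain.
Put 22 in bin 5; 8 remain.
Put 18 in bin 6; 12 remain.
Put 18 in bin 7; 12 remain.
Put 3 in bin 7; 9 remain.
Put 9 in bin 7; 0 remain.
Put 18 in bin 8; 12 remain.
Put 16 in bin 9; 14 remain.
Put 9 in bin 9; 5 remain.
Put 9 in bin 10; 21 remain.
Put 16 in bin 10; 5 remain.
10 bins × 30 = 300; used 227; unused 73.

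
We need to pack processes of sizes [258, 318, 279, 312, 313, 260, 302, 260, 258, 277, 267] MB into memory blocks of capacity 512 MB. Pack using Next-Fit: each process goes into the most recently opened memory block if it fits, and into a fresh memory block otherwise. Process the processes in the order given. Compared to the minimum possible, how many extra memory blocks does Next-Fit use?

0

Next-Fit: [258] [318] [279] [312] [313] [260] [302] [260] [258] [277] [267] → 11 memory blocks.
11 processes exceed 256 MB (half the capacity), and no two of those can share a memory block, so at least 11 memory blocks are needed.
So 11 is already optimal.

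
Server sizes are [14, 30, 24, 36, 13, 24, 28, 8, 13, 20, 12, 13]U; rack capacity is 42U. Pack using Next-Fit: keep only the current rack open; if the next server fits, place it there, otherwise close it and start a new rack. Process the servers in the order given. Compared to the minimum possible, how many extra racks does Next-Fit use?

Next-Fit: [14] [30] [24] [36] [13,24] [28,8] [13,20] [12,13] → 8 racks.
Total size 235U; any packing needs at least ⌈235/42⌉ = 6 racks.
An optimal packing achieves that bound: [36] [30,12] [28,14] [24,13] [24,13] [20,13,8] → 6 racks.
Excess: 8 − 6 = 2.

2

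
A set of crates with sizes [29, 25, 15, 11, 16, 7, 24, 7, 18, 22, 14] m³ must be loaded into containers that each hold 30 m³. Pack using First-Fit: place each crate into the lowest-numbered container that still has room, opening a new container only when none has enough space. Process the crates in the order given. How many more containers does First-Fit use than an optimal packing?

First-Fit: [29] [25] [15,11] [16,7,7] [24] [18] [22] [14] → 8 containers.
Total size 188 m³; any packing needs at least ⌈188/30⌉ = 7 containers.
An optimal packing achieves that bound: [29] [25] [24] [22,7] [18,11] [16,14] [15,7] → 7 containers.
Excess: 8 − 7 = 1.

1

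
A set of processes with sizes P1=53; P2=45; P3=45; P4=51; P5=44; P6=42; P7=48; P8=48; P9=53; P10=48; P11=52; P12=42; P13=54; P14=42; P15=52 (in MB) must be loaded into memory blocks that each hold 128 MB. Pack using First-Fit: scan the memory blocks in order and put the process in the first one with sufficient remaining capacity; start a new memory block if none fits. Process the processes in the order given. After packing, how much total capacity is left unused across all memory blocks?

memory block 1: place P1 (53 MB), 75 MB left
memory block 1: place P2 (45 MB), 30 MB left
memory block 2: place P3 (45 MB), 83 MB left
memory block 2: place P4 (51 MB), 32 MB left
memory block 3: place P5 (44 MB), 84 MB left
memory block 3: place P6 (42 MB), 42 MB left
memory block 4: place P7 (48 MB), 80 MB left
memory block 4: place P8 (48 MB), 32 MB left
memory block 5: place P9 (53 MB), 75 MB left
memory block 5: place P10 (48 MB), 27 MB left
memory block 6: place P11 (52 MB), 76 MB left
memory block 3: place P12 (42 MB), 0 MB left
memory block 6: place P13 (54 MB), 22 MB left
memory block 7: place P14 (42 MB), 86 MB left
memory block 7: place P15 (52 MB), 34 MB left
7 memory blocks × 128 MB = 896 MB; used 719 MB; unused 177 MB.

177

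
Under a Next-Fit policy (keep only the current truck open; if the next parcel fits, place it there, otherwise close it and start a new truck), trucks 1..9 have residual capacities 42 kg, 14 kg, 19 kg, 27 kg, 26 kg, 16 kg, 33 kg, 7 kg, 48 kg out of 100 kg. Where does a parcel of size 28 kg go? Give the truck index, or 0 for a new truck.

9

Next-Fit only looks at truck 9, which has 48 kg free.
28 kg fits there.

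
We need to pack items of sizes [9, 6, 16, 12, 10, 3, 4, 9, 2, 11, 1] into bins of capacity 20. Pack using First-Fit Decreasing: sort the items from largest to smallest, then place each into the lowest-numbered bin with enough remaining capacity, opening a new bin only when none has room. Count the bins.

5 bins

Sorted descending: 16, 12, 11, 10, 9, 9, 6, 4, 3, 2, 1.
bin 1: place 16, 4 left
bin 2: place 12, 8 left
bin 3: place 11, 9 left
bin 4: place 10, 10 left
bin 3: place 9, 0 left
bin 4: place 9, 1 left
bin 2: place 6, 2 left
bin 1: place 4, 0 left
bin 5: place 3, 17 left
bin 2: place 2, 0 left
bin 4: place 1, 0 left
Final bins: [16,4] [12,6,2] [11,9] [10,9,1] [3].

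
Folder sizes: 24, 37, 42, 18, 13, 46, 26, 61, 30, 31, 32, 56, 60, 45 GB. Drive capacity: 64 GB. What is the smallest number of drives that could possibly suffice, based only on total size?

9

Total size = 24 + 37 + 42 + 18 + 13 + 46 + 26 + 61 + 30 + 31 + 32 + 56 + 60 + 45 = 521 GB.
⌈521 / 64⌉ = 9.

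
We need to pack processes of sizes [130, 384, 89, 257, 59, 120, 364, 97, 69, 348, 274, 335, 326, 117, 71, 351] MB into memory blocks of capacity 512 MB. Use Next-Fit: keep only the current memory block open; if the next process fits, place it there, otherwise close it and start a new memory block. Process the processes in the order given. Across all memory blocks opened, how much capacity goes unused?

1217

Put 130 MB in memory block 1; 382 MB remain.
Put 384 MB in memory block 2; 128 MB remain.
Put 89 MB in memory block 2; 39 MB remain.
Put 257 MB in memory block 3; 255 MB remain.
Put 59 MB in memory block 3; 196 MB remain.
Put 120 MB in memory block 3; 76 MB remain.
Put 364 MB in memory block 4; 148 MB remain.
Put 97 MB in memory block 4; 51 MB remain.
Put 69 MB in memory block 5; 443 MB remain.
Put 348 MB in memory block 5; 95 MB remain.
Put 274 MB in memory block 6; 238 MB remain.
Put 335 MB in memory block 7; 177 MB remain.
Put 326 MB in memory block 8; 186 MB remain.
Put 117 MB in memory block 8; 69 MB remain.
Put 71 MB in memory block 9; 441 MB remain.
Put 351 MB in memory block 9; 90 MB remain.
9 memory blocks × 512 MB = 4608 MB; used 3391 MB; unused 1217 MB.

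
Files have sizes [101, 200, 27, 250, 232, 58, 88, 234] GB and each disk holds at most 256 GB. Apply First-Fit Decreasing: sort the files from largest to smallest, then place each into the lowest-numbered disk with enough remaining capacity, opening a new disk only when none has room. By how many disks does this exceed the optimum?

First-Fit Decreasing: [250] [234] [232] [200,27] [101,88,58] → 5 disks.
Total size 1190 GB; any packing needs at least ⌈1190/256⌉ = 5 disks.
So 5 is already optimal.

0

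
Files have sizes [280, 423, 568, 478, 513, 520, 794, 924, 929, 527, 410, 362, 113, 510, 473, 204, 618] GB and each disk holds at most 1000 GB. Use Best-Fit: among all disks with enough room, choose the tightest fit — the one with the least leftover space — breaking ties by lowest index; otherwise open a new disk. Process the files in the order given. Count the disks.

280 GB → disk 1 (remaining 720 GB)
423 GB → disk 1 (remaining 297 GB)
568 GB → disk 2 (remaining 432 GB)
478 GB → disk 3 (remaining 522 GB)
513 GB → disk 3 (remaining 9 GB)
520 GB → disk 4 (remaining 480 GB)
794 GB → disk 5 (remaining 206 GB)
924 GB → disk 6 (remaining 76 GB)
929 GB → disk 7 (remaining 71 GB)
527 GB → disk 8 (remaining 473 GB)
410 GB → disk 2 (remaining 22 GB)
362 GB → disk 8 (remaining 111 GB)
113 GB → disk 5 (remaining 93 GB)
510 GB → disk 9 (remaining 490 GB)
473 GB → disk 4 (remaining 7 GB)
204 GB → disk 1 (remaining 93 GB)
618 GB → disk 10 (remaining 382 GB)

10 disks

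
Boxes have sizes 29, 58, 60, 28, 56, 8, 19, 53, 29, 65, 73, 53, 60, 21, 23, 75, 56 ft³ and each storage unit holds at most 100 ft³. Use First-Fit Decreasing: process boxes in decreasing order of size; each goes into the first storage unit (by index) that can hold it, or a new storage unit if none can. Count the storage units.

10

Sorted descending: 75, 73, 65, 60, 60, 58, 56, 56, 53, 53, 29, 29, 28, 23, 21, 19, 8.
Put 75 ft³ in storage unit 1; 25 ft³ remain.
Put 73 ft³ in storage unit 2; 27 ft³ remain.
Put 65 ft³ in storage unit 3; 35 ft³ remain.
Put 60 ft³ in storage unit 4; 40 ft³ remain.
Put 60 ft³ in storage unit 5; 40 ft³ remain.
Put 58 ft³ in storage unit 6; 42 ft³ remain.
Put 56 ft³ in storage unit 7; 44 ft³ remain.
Put 56 ft³ in storage unit 8; 44 ft³ remain.
Put 53 ft³ in storage unit 9; 47 ft³ remain.
Put 53 ft³ in storage unit 10; 47 ft³ remain.
Put 29 ft³ in storage unit 3; 6 ft³ remain.
Put 29 ft³ in storage unit 4; 11 ft³ remain.
Put 28 ft³ in storage unit 5; 12 ft³ remain.
Put 23 ft³ in storage unit 1; 2 ft³ remain.
Put 21 ft³ in storage unit 2; 6 ft³ remain.
Put 19 ft³ in storage unit 6; 23 ft³ remain.
Put 8 ft³ in storage unit 4; 3 ft³ remain.
Final storage units: [75,23] [73,21] [65,29] [60,29,8] [60,28] [58,19] [56] [56] [53] [53].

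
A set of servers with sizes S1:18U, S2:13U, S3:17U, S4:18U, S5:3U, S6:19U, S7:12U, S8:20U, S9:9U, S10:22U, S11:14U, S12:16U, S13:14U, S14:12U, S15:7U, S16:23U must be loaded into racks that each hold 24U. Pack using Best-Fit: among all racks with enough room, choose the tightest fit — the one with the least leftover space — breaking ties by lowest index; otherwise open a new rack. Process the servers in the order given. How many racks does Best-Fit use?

12 racks

rack 1: place S1 (18U), 6U left
rack 2: place S2 (13U), 11U left
rack 3: place S3 (17U), 7U left
rack 4: place S4 (18U), 6U left
rack 1: place S5 (3U), 3U left
rack 5: place S6 (19U), 5U left
rack 6: place S7 (12U), 12U left
rack 7: place S8 (20U), 4U left
rack 2: place S9 (9U), 2U left
rack 8: place S10 (22U), 2U left
rack 9: place S11 (14U), 10U left
rack 10: place S12 (16U), 8U left
rack 11: place S13 (14U), 10U left
rack 6: place S14 (12U), 0U left
rack 3: place S15 (7U), 0U left
rack 12: place S16 (23U), 1U left
Final racks: [18,3] [13,9] [17,7] [18] [19] [12,12] [20] [22] [14] [16] [14] [23].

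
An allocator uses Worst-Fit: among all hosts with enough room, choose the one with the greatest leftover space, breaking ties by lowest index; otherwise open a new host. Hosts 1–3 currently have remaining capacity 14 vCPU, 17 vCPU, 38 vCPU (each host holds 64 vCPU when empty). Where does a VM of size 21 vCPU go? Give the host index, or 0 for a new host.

Hosts with room: host 3 (38 vCPU).
Most room is host 3 with 38 vCPU free.

3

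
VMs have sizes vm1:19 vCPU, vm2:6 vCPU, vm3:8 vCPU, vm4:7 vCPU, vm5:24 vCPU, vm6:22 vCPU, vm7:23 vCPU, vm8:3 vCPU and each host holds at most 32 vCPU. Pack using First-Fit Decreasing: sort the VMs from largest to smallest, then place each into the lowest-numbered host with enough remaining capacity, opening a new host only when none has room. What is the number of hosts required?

4 hosts

Sorted descending: 24, 23, 22, 19, 8, 7, 6, 3.
24 vCPU → host 1 (remaining 8 vCPU)
23 vCPU → host 2 (remaining 9 vCPU)
22 vCPU → host 3 (remaining 10 vCPU)
19 vCPU → host 4 (remaining 13 vCPU)
8 vCPU → host 1 (remaining 0 vCPU)
7 vCPU → host 2 (remaining 2 vCPU)
6 vCPU → host 3 (remaining 4 vCPU)
3 vCPU → host 3 (remaining 1 vCPU)
Final hosts: [24,8] [23,7] [22,6,3] [19].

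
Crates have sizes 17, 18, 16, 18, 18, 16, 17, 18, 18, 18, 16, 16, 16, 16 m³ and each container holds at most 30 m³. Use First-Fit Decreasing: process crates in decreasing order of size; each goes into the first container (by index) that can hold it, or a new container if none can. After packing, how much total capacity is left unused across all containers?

Sorted descending: 18, 18, 18, 18, 18, 18, 17, 17, 16, 16, 16, 16, 16, 16.
container 1: place 18 m³, 12 m³ left
container 2: place 18 m³, 12 m³ left
container 3: place 18 m³, 12 m³ left
container 4: place 18 m³, 12 m³ left
container 5: place 18 m³, 12 m³ left
container 6: place 18 m³, 12 m³ left
container 7: place 17 m³, 13 m³ left
container 8: place 17 m³, 13 m³ left
container 9: place 16 m³, 14 m³ left
container 10: place 16 m³, 14 m³ left
container 11: place 16 m³, 14 m³ left
container 12: place 16 m³, 14 m³ left
container 13: place 16 m³, 14 m³ left
container 14: place 16 m³, 14 m³ left
14 containers × 30 m³ = 420 m³; used 238 m³; unused 182 m³.

182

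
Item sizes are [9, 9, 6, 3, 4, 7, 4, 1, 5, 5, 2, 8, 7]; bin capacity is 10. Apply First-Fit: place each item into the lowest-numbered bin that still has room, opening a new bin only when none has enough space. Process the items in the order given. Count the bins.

Put 9 in bin 1; 1 remain.
Put 9 in bin 2; 1 remain.
Put 6 in bin 3; 4 remain.
Put 3 in bin 3; 1 remain.
Put 4 in bin 4; 6 remain.
Put 7 in bin 5; 3 remain.
Put 4 in bin 4; 2 remain.
Put 1 in bin 1; 0 remain.
Put 5 in bin 6; 5 remain.
Put 5 in bin 6; 0 remain.
Put 2 in bin 4; 0 remain.
Put 8 in bin 7; 2 remain.
Put 7 in bin 8; 3 remain.

8 bins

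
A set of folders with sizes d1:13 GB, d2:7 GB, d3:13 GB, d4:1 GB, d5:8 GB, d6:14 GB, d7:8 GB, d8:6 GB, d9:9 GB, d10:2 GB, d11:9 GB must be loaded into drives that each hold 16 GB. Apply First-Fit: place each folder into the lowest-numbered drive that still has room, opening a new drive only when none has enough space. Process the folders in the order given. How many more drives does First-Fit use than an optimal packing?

First-Fit: [13,1,2] [7,8] [13] [14] [8,6] [9] [9] → 7 drives.
Total size 90 GB; any packing needs at least ⌈90/16⌉ = 6 drives.
An optimal packing achieves that bound: [14,2] [13,1] [13] [9,7] [9,6] [8,8] → 6 drives.
Excess: 7 − 6 = 1.

1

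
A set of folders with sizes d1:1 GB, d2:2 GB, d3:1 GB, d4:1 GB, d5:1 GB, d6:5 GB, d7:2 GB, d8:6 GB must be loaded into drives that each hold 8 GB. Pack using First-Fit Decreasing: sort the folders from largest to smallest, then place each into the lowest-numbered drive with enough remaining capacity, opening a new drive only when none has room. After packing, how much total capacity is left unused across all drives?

5

Sorted descending: 6, 5, 2, 2, 1, 1, 1, 1.
Put 6 GB in drive 1; 2 GB remain.
Put 5 GB in drive 2; 3 GB remain.
Put 2 GB in drive 1; 0 GB remain.
Put 2 GB in drive 2; 1 GB remain.
Put 1 GB in drive 2; 0 GB remain.
Put 1 GB in drive 3; 7 GB remain.
Put 1 GB in drive 3; 6 GB remain.
Put 1 GB in drive 3; 5 GB remain.
3 drives × 8 GB = 24 GB; used 19 GB; unused 5 GB.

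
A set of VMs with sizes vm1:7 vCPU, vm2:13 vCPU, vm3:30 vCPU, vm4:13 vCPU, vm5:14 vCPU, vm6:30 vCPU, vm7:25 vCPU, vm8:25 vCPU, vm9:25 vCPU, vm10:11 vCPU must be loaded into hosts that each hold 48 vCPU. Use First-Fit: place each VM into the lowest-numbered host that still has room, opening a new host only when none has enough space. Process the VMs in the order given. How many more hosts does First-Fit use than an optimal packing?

1

First-Fit: [7,13,13,14] [30,11] [30] [25] [25] [25] → 6 hosts.
Total size 193 vCPU; any packing needs at least ⌈193/48⌉ = 5 hosts.
An optimal packing achieves that bound: [30,14] [30,13] [25,13,7] [25,11] [25] → 5 hosts.
Excess: 6 − 5 = 1.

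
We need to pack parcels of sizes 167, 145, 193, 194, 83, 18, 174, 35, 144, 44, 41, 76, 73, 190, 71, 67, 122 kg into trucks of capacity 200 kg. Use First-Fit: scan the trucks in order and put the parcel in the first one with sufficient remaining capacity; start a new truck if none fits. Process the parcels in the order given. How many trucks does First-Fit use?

truck 1: place 167 kg, 33 kg left
truck 2: place 145 kg, 55 kg left
truck 3: place 193 kg, 7 kg left
truck 4: place 194 kg, 6 kg left
truck 5: place 83 kg, 117 kg left
truck 1: place 18 kg, 15 kg left
truck 6: place 174 kg, 26 kg left
truck 2: place 35 kg, 20 kg left
truck 7: place 144 kg, 56 kg left
truck 5: place 44 kg, 73 kg left
truck 5: place 41 kg, 32 kg left
truck 8: place 76 kg, 124 kg left
truck 8: place 73 kg, 51 kg left
truck 9: place 190 kg, 10 kg left
truck 10: place 71 kg, 129 kg left
truck 10: place 67 kg, 62 kg left
truck 11: place 122 kg, 78 kg left
Final trucks: [167,18] [145,35] [193] [194] [83,44,41] [174] [144] [76,73] [190] [71,67] [122].

11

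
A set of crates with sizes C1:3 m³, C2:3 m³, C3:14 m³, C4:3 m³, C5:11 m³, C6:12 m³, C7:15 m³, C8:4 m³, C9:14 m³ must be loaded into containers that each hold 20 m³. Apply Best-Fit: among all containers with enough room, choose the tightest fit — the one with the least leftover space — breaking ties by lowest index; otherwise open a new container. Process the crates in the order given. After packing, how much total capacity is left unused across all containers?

21

Put C1 (3 m³) in container 1; 17 m³ remain.
Put C2 (3 m³) in container 1; 14 m³ remain.
Put C3 (14 m³) in container 1; 0 m³ remain.
Put C4 (3 m³) in container 2; 17 m³ remain.
Put C5 (11 m³) in container 2; 6 m³ remain.
Put C6 (12 m³) in container 3; 8 m³ remain.
Put C7 (15 m³) in container 4; 5 m³ remain.
Put C8 (4 m³) in container 4; 1 m³ remain.
Put C9 (14 m³) in container 5; 6 m³ remain.
5 containers × 20 m³ = 100 m³; used 79 m³; unused 21 m³.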